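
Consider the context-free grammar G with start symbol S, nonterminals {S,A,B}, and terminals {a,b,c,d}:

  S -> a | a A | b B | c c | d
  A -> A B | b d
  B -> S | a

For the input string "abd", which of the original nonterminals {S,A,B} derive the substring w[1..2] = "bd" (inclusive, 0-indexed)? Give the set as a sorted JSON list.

Convert to CNF:
  S -> T0 B | T2 A | T3 T3 | a | d
  A -> A B | T0 T1
  B -> T0 B | T2 A | T3 T3 | a | d
  T0 -> b
  T1 -> d
  T2 -> a
  T3 -> c

CYK table (by increasing span) — only the sub-triangle for w[1..2]:
  [1..1]={T0}  "b"  orig:{}
  [2..2]={B,S,T1}  "d"  orig:{B,S}
  [1..2]={A,B,S}  "bd"

Original NTs in T[1,2] deriving "bd": ["A", "B", "S"]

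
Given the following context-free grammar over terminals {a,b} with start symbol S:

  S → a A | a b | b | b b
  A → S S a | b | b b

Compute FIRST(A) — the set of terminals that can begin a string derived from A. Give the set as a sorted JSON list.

Compute FIRST by fixpoint:
iter 1:
  A via A→b: +{b}
  S via S→a A: +{a}
  S via S→b: +{b}
  FIRST(S)={a,b}  FIRST(A)={b}
iter 2:
  A via A→S S a: +{a}
  FIRST(S)={a,b}  FIRST(A)={a,b}
iter 3: — fixpoint
  FIRST(S)={a,b}  FIRST(A)={a,b}

FIRST(A) = ["a", "b"]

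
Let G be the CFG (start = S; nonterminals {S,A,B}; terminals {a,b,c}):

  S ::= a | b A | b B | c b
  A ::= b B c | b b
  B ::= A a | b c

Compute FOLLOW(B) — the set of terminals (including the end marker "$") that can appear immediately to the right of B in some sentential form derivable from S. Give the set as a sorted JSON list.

Compute FIRST by fixpoint:
pass 1:
  A via A→b B c: +{b}
  B via B→A a: +{b}
  S via S→a: +{a}
  S via S→b A: +{b}
  S via S→c b: +{c}
  FIRST(S)={a,b,c}  FIRST(A)={b}  FIRST(B)={b}
pass 2: done
  FIRST(S)={a,b,c}  FIRST(A)={b}  FIRST(B)={b}

FOLLOW iteration:
seed FOLLOW(S) with $
[1]
  A→b B c: FOLLOW(B) ⊇ FIRST(c) = {c}; new: +{c}
  B→A a: FOLLOW(A) ⊇ FIRST(a) = {a}; new: +{a}
  S→b A: FOLLOW(A) ⊇ FOLLOW(S) ⊇ {$}; new: +{$}
  S→b B: FOLLOW(B) ⊇ FOLLOW(S) ⊇ {$}; new: +{$}
  FOLLOW[S]={$}  FOLLOW[A]={$,a}  FOLLOW[B]={$,c}
[2] (stable)
  FOLLOW[S]={$}  FOLLOW[A]={$,a}  FOLLOW[B]={$,c}

FOLLOW(B) = ["$", "c"]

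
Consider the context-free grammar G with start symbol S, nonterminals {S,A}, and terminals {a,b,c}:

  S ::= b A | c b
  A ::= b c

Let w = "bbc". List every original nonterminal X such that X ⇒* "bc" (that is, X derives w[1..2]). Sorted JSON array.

CNF form of G:
  S -> T0 A | T1 T0
  A -> T0 T1
  T0 -> b
  T1 -> c

Fill CYK table bottom-up — only the sub-triangle for w[1..2]:
  T[1,1] 'b' = {T0}  orig:{}
  T[2,2] 'c' = {T1}  orig:{}
  T[1,2] 'bc' = {A}

Original NTs in T[1,2] deriving "bc": ["A"]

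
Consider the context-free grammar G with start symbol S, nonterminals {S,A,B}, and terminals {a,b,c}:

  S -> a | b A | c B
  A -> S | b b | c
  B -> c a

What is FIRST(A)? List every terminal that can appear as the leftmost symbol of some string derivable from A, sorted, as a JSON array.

Compute FIRST by fixpoint:
iter 1:
  A via A→b b: +{b}
  A via A→c: +{c}
  B via B→c a: +{c}
  S via S→a: +{a}
  S via S→b A: +{b}
  S via S→c B: +{c}
  FIRST[S]={a,b,c}  FIRST[A]={b,c}  FIRST[B]={c}
iter 2:
  A via A→S: +{a}
  FIRST[S]={a,b,c}  FIRST[A]={a,b,c}  FIRST[B]={c}
iter 3: (stable)
  FIRST[S]={a,b,c}  FIRST[A]={a,b,c}  FIRST[B]={c}

FIRST(A) = ["a", "b", "c"]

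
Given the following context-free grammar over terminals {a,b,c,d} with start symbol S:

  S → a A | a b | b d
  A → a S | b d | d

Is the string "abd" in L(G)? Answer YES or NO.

Convert to CNF:
  S -> T0 A | T0 T1 | T1 T2
  A -> T0 S | T1 T2 | d
  T0 -> a
  T1 -> b
  T2 -> d

CYK fill:
  [0..0]={T0}  "a"  orig:{}
  [1..1]={T1}  "b"  orig:{}
  [2..2]={A,T2}  "d"  orig:{A}
  [0..1]={S}  "ab"
  [1..2]={A,S}  "bd"
  [0..2]={A,S}  "abd"

S ∈ T[0,2] ⇒ YES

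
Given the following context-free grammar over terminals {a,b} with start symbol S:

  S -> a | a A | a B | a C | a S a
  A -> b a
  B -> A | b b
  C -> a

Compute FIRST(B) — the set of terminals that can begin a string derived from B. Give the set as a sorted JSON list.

FIRST sets, iterate to fixpoint:
round 1:
  A via A→b a: +{b}
  B via B→A: +{b}
  C via C→a: +{a}
  S via S→a: +{a}
  S: {a}  A: {b}  B: {b}  C: {a}
round 2: (stable)
  S: {a}  A: {b}  B: {b}  C: {a}

FIRST(B) = ["b"]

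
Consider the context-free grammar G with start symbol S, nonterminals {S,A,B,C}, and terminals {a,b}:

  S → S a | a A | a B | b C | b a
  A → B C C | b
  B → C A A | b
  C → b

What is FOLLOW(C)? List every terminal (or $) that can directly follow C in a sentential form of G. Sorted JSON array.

Compute FIRST by fixpoint:
pass 1:
  A via A→b: +{b}
  B via B→b: +{b}
  C via C→b: +{b}
  S via S→a A: +{a}
  S via S→b C: +{b}
  FIRST[S]={a,b}  FIRST[A]={b}  FIRST[B]={b}  FIRST[C]={b}
pass 2: (no change)
  FIRST[S]={a,b}  FIRST[A]={b}  FIRST[B]={b}  FIRST[C]={b}

FOLLOW sets:
initialize: $ ∈ FOLLOW(S)
[1]
  A→B C C: FOLLOW(B) ⊇ FIRST(C) = {b}; new: +{b}
  A→B C C: FOLLOW(C) ⊇ FIRST(C) = {b}; new: +{b}
  B→C A A: FOLLOW(A) ⊇ FIRST(A) = {b}; new: +{b}
  S→S a: FOLLOW(S) ⊇ FIRST(a) = {a}; new: +{a}
  S→a A: FOLLOW(A) ⊇ FOLLOW(S) ⊇ {$,a}; new: +{$,a}
  S→a B: FOLLOW(B) ⊇ FOLLOW(S) ⊇ {$,a}; new: +{$,a}
  S→b C: FOLLOW(C) ⊇ FOLLOW(S) ⊇ {$,a}; new: +{$,a}
  FOLLOW[S]={$,a}  FOLLOW[A]={$,a,b}  FOLLOW[B]={$,a,b}  FOLLOW[C]={$,a,b}
[2] (stable)
  FOLLOW[S]={$,a}  FOLLOW[A]={$,a,b}  FOLLOW[B]={$,a,b}  FOLLOW[C]={$,a,b}

FOLLOW(C) = ["$", "a", "b"]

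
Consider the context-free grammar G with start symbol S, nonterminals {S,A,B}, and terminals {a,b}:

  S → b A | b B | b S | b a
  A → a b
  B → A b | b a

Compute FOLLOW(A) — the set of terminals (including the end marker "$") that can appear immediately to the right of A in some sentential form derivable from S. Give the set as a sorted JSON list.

FIRST iteration:
[1]
  A via A→a b: +{a}
  B via B→A b: +{a}
  B via B→b a: +{b}
  S via S→b A: +{b}
  S: {b}  A: {a}  B: {a,b}
[2] (stable)
  S: {b}  A: {a}  B: {a,b}

Compute FOLLOW by fixpoint:
seed FOLLOW(S) with $
iter 1:
  B→A b: FOLLOW(A) ⊇ FIRST(b) = {b}; new: +{b}
  S→b A: FOLLOW(A) ⊇ FOLLOW(S) ⊇ {$}; new: +{$}
  S→b B: FOLLOW(B) ⊇ FOLLOW(S) ⊇ {$}; new: +{$}
  FOLLOW[S]={$}  FOLLOW[A]={$,b}  FOLLOW[B]={$}
iter 2: (stable)
  FOLLOW[S]={$}  FOLLOW[A]={$,b}  FOLLOW[B]={$}

FOLLOW(A) = ["$", "b"]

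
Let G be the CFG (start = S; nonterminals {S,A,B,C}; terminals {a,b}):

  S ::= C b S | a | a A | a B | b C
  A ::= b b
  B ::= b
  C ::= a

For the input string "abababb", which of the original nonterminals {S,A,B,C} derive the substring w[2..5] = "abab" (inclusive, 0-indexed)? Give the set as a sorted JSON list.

Convert to CNF:
  S -> C X2 | T0 C | T1 A | T1 B | a
  A -> T0 T0
  B -> b
  C -> a
  T0 -> b
  T1 -> a
  X2 -> T0 S

Fill CYK table bottom-up, restricted to cells inside w[2..5]:
  cell(2,2) a: {C,S,T1}  orig:{C,S}
  cell(3,3) b: {B,T0}  orig:{B}
  cell(4,4) a: {C,S,T1}  orig:{C,S}
  cell(5,5) b: {B,T0}  orig:{B}
  cell(2,3) ab: {S}
  cell(3,4) ba: {S,X2}  orig:{S}
  cell(4,5) ab: {S}
  cell(2,4) aba: {S}
  cell(3,5) bab: {X2}  orig:{}
  cell(2,5) abab: {S}

Original NTs in T[2,5] deriving "abab": ["S"]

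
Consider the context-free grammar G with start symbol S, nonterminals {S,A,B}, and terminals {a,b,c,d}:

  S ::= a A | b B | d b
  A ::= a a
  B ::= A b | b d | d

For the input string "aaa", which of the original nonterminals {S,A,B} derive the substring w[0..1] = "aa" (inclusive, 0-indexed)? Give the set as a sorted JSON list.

CNF form of G:
  S -> T0 A | T1 B | T2 T1
  A -> T0 T0
  B -> A T1 | T1 T2 | d
  T0 -> a
  T1 -> b
  T2 -> d

CYK table (by increasing span) (cells [i..j] with 0 ≤ i ≤ j ≤ 1 only):
  [0..0]={T0}  "a"  orig:{}
  [1..1]={T0}  "a"  orig:{}
  [0..1]={A}  "aa"

Original NTs in T[0,1] deriving "aa": ["A"]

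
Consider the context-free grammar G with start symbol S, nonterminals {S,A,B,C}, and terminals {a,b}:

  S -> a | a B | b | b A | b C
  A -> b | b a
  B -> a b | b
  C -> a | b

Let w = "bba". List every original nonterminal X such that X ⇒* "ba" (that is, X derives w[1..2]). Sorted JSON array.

Convert to CNF:
  S -> T0 A | T0 C | T1 B | a | b
  A -> T0 T1 | b
  B -> T1 T0 | b
  C -> a | b
  T0 -> b
  T1 -> a

CYK table (by increasing span) — only the sub-triangle for w[1..2]:
  [1..1]={A,B,C,S,T0}  "b"  orig:{A,B,C,S}
  [2..2]={C,S,T1}  "a"  orig:{C,S}
  [1..2]={A,S}  "ba"

Original NTs in T[1,2] deriving "ba": ["A", "S"]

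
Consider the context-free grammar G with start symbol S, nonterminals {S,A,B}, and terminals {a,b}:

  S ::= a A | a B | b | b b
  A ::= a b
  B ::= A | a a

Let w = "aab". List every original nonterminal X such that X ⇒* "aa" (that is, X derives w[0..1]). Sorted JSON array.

CNF form of G:
  S -> T0 A | T0 B | T1 T1 | b
  A -> T0 T1
  B -> T0 T0 | T0 T1
  T0 -> a
  T1 -> b

CYK table (by increasing span) — only the sub-triangle for w[0..1]:
  cell(0,0) a: {T0}  orig:{}
  cell(1,1) a: {T0}  orig:{}
  cell(0,1) aa: {B}

Original NTs in T[0,1] deriving "aa": ["B"]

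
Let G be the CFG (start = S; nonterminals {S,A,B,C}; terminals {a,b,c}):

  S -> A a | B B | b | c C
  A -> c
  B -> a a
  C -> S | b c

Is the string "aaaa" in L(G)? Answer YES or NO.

CNF form of G:
  S -> A T0 | B B | T2 C | b
  A -> c
  B -> T0 T0
  C -> A T0 | B B | T1 T2 | T2 C | b
  T0 -> a
  T1 -> b
  T2 -> c

Fill CYK table bottom-up:
  [0..0]={T0}  "a"  orig:{}
  [1..1]={T0}  "a"  orig:{}
  [2..2]={T0}  "a"  orig:{}
  [3..3]={T0}  "a"  orig:{}
  [0..1]={B}  "aa"
  [1..2]={B}  "aa"
  [2..3]={B}  "aa"
  [0..2]=∅  "aaa"
  [1..3]=∅  "aaa"
  [0..3]={C,S}  "aaaa"

S ∈ T[0,3] ⇒ YES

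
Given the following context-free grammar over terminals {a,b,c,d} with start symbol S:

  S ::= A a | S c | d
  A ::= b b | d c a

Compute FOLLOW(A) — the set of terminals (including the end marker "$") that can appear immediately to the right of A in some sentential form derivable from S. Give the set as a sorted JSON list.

FIRST sets, iterate to fixpoint:
[1]
  A via A→b b: +{b}
  A via A→d c a: +{d}
  S via S→A a: +{b,d}
  FIRST[S]={b,d}  FIRST[A]={b,d}
[2] (no change)
  FIRST[S]={b,d}  FIRST[A]={b,d}

FOLLOW sets:
seed FOLLOW(S) with $
pass 1:
  S→A a: FOLLOW(A) ⊇ FIRST(a) = {a}; new: +{a}
  S→S c: FOLLOW(S) ⊇ FIRST(c) = {c}; new: +{c}
  FOLLOW(S)={$,c}  FOLLOW(A)={a}
pass 2: — fixpoint
  FOLLOW(S)={$,c}  FOLLOW(A)={a}

FOLLOW(A) = ["a"]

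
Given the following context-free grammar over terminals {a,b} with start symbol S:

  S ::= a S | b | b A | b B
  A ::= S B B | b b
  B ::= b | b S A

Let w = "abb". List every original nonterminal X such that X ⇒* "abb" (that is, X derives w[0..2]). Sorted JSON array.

Convert to CNF:
  S -> T0 A | T0 B | T1 S | b
  A -> S X2 | T0 T0
  B -> T0 X3 | b
  T0 -> b
  T1 -> a
  X2 -> B B
  X3 -> S A

CYK fill — only the sub-triangle for w[0..2]:
  T[0,0] 'a' = {T1}  orig:{}
  T[1,1] 'b' = {B,S,T0}  orig:{B,S}
  T[2,2] 'b' = {B,S,T0}  orig:{B,S}
  T[0,1] 'ab' = {S}
  T[1,2] 'bb' = {A,S,X2}  orig:{A,S}
  T[0,2] 'abb' = {S}

Original NTs in T[0,2] deriving "abb": ["S"]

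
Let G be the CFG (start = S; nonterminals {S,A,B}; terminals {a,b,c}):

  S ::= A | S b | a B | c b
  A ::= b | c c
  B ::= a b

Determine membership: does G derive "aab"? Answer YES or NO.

CNF form of G:
  S -> S T2 | T0 T0 | T0 T2 | T1 B | b
  A -> T0 T0 | b
  B -> T1 T2
  T0 -> c
  T1 -> a
  T2 -> b

CYK fill:
  cell(0,0) a: {T1}  orig:{}
  cell(1,1) a: {T1}  orig:{}
  cell(2,2) b: {A,S,T2}  orig:{A,S}
  cell(0,1) aa: ∅
  cell(1,2) ab: {B}
  cell(0,2) aab: {S}

S ∈ T[0,2] ⇒ YES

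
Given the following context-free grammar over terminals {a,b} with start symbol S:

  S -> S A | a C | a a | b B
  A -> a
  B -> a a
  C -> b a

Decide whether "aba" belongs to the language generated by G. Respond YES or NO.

CNF form of G:
  S -> S A | T0 C | T0 T0 | T1 B
  A -> a
  B -> T0 T0
  C -> T1 T0
  T0 -> a
  T1 -> b

Fill CYK table bottom-up:
  cell(0,0) a: {A,T0}  orig:{A}
  cell(1,1) b: {T1}  orig:{}
  cell(2,2) a: {A,T0}  orig:{A}
  cell(0,1) ab: ∅
  cell(1,2) ba: {C}
  cell(0,2) aba: {S}

S ∈ T[0,2] ⇒ YES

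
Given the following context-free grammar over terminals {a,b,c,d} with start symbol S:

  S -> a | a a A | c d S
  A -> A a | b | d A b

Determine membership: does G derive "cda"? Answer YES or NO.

Convert to CNF:
  S -> T0 X5 | T3 X6 | a
  A -> A T0 | T1 X4 | b
  T0 -> a
  T1 -> d
  T2 -> b
  T3 -> c
  X4 -> A T2
  X5 -> T0 A
  X6 -> T1 S

Fill CYK table bottom-up:
  T[0,0] 'c' = {T3}  orig:{}
  T[1,1] 'd' = {T1}  orig:{}
  T[2,2] 'a' = {S,T0}  orig:{S}
  T[0,1] 'cd' = ∅
  T[1,2] 'da' = {X6}  orig:{}
  T[0,2] 'cda' = {S}

S ∈ T[0,2] ⇒ YES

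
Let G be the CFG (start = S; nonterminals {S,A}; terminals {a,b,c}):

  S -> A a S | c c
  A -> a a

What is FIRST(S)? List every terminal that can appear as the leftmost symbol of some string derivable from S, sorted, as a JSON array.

Compute FIRST by fixpoint:
round 1:
  A via A→a a: +{a}
  S via S→A a S: +{a}
  S via S→c c: +{c}
  FIRST(S)={a,c}  FIRST(A)={a}
round 2: (stable)
  FIRST(S)={a,c}  FIRST(A)={a}

FIRST(S) = ["a", "c"]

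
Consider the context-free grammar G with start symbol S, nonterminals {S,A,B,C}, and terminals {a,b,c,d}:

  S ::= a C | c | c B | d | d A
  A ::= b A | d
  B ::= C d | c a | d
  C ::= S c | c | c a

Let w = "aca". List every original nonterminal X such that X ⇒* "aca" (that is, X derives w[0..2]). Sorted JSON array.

CNF form of G:
  S -> T1 A | T2 B | T3 C | c | d
  A -> T0 A | d
  B -> C T1 | T2 T3 | d
  C -> S T2 | T2 T3 | c
  T0 -> b
  T1 -> d
  T2 -> c
  T3 -> a

CYK fill (cells [i..j] with 0 ≤ i ≤ j ≤ 2 only):
  [0..0]={T3}  "a"  orig:{}
  [1..1]={C,S,T2}  "c"  orig:{C,S}
  [2..2]={T3}  "a"  orig:{}
  [0..1]={S}  "ac"
  [1..2]={B,C}  "ca"
  [0..2]={S}  "aca"

Original NTs in T[0,2] deriving "aca": ["S"]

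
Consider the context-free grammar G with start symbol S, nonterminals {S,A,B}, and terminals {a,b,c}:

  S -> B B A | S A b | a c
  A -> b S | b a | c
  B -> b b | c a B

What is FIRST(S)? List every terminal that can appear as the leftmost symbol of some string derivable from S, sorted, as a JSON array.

FIRST sets, iterate to fixpoint:
[1]
  A via A→b S: +{b}
  A via A→c: +{c}
  B via B→b b: +{b}
  B via B→c a B: +{c}
  S via S→B B A: +{b,c}
  S via S→a c: +{a}
  S: {a,b,c}  A: {b,c}  B: {b,c}
[2] (no change)
  S: {a,b,c}  A: {b,c}  B: {b,c}

FIRST(S) = ["a", "b", "c"]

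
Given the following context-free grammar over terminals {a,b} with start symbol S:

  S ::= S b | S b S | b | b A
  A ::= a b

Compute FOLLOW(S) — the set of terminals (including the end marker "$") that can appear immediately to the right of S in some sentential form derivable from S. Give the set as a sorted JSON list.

FIRST iteration:
iter 1:
  A via A→a b: +{a}
  S via S→b: +{b}
  FIRST(S)={b}  FIRST(A)={a}
iter 2: (no change)
  FIRST(S)={b}  FIRST(A)={a}

FOLLOW sets:
seed FOLLOW(S) with $
pass 1:
  S→S b: FOLLOW(S) ⊇ FIRST(b) = {b}; new: +{b}
  S→b A: FOLLOW(A) ⊇ FOLLOW(S) ⊇ {$,b}; new: +{$,b}
  FOLLOW(S)={$,b}  FOLLOW(A)={$,b}
pass 2: done
  FOLLOW(S)={$,b}  FOLLOW(A)={$,b}

FOLLOW(S) = ["$", "b"]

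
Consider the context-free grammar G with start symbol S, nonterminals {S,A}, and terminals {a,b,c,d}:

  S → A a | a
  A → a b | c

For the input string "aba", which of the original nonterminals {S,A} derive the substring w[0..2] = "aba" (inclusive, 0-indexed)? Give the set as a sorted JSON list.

CNF form of G:
  S -> A T0 | a
  A -> T0 T1 | c
  T0 -> a
  T1 -> b

CYK table (by increasing span), restricted to cells inside w[0..2]:
  cell(0,0) a: {S,T0}  orig:{S}
  cell(1,1) b: {T1}  orig:{}
  cell(2,2) a: {S,T0}  orig:{S}
  cell(0,1) ab: {A}
  cell(1,2) ba: ∅
  cell(0,2) aba: {S}

Original NTs in T[0,2] deriving "aba": ["S"]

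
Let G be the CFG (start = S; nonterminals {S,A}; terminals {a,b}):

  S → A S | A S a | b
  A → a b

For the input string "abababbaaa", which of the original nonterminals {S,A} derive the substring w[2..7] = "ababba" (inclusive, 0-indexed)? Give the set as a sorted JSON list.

Convert to CNF:
  S -> A S | A X2 | b
  A -> T0 T1
  T0 -> a
  T1 -> b
  X2 -> S T0

CYK fill, restricted to cells inside w[2..7]:
  T[2,2] 'a' = {T0}  orig:{}
  T[3,3] 'b' = {S,T1}  orig:{S}
  T[4,4] 'a' = {T0}  orig:{}
  T[5,5] 'b' = {S,T1}  orig:{S}
  T[6,6] 'b' = {S,T1}  orig:{S}
  T[7,7] 'a' = {T0}  orig:{}
  T[2,3] 'ab' = {A}
  T[3,4] 'ba' = {X2}  orig:{}
  T[4,5] 'ab' = {A}
  T[5,6] 'bb' = ∅
  T[6,7] 'ba' = {X2}  orig:{}
  T[2,4] 'aba' = ∅
  T[3,5] 'bab' = ∅
  T[4,6] 'abb' = {S}
  T[5,7] 'bba' = ∅
  T[2,5] 'abab' = ∅
  T[3,6] 'babb' = ∅
  T[4,7] 'abba' = {S,X2}  orig:{S}
  T[2,6] 'ababb' = {S}
  T[3,7] 'babba' = ∅
  T[2,7] 'ababba' = {S,X2}  orig:{S}

Original NTs in T[2,7] deriving "ababba": ["S"]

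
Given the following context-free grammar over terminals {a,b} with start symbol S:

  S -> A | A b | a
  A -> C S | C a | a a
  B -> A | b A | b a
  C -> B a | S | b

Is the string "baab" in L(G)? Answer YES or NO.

Convert to CNF:
  S -> A T1 | C S | C T0 | T0 T0 | a
  A -> C S | C T0 | T0 T0
  B -> C S | C T0 | T0 T0 | T1 A | T1 T0
  C -> A T1 | B T0 | C S | C T0 | T0 T0 | a | b
  T0 -> a
  T1 -> b

CYK table (by increasing span):
  [0..0]={C,T1}  "b"  orig:{C}
  [1..1]={C,S,T0}  "a"  orig:{C,S}
  [2..2]={C,S,T0}  "a"  orig:{C,S}
  [3..3]={C,T1}  "b"  orig:{C}
  [0..1]={A,B,C,S}  "ba"
  [1..2]={A,B,C,S}  "aa"
  [2..3]=∅  "ab"
  [0..2]={A,B,C,S}  "baa"
  [1..3]={C,S}  "aab"
  [0..3]={A,B,C,S}  "baab"

S ∈ T[0,3] ⇒ YES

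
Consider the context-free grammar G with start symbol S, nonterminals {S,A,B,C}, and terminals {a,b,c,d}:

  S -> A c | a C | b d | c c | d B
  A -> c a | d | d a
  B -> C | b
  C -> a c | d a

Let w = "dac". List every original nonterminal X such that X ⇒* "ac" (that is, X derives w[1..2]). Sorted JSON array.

CNF form of G:
  S -> A T0 | T0 T0 | T1 C | T2 B | T3 T2
  A -> T0 T1 | T2 T1 | d
  B -> T1 T0 | T2 T1 | b
  C -> T1 T0 | T2 T1
  T0 -> c
  T1 -> a
  T2 -> d
  T3 -> b

CYK fill, restricted to cells inside w[1..2]:
  T[1,1] 'a' = {T1}  orig:{}
  T[2,2] 'c' = {T0}  orig:{}
  T[1,2] 'ac' = {B,C}

Original NTs in T[1,2] deriving "ac": ["B", "C"]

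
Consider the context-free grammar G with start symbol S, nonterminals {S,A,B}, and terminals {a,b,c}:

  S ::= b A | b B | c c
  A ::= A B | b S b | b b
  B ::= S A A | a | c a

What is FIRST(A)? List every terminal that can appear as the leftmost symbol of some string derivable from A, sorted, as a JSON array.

FIRST sets, iterate to fixpoint:
iter 1:
  A via A→b S b: +{b}
  B via B→a: +{a}
  B via B→c a: +{c}
  S via S→b A: +{b}
  S via S→c c: +{c}
  FIRST(S)={b,c}  FIRST(A)={b}  FIRST(B)={a,c}
iter 2:
  B via B→S A A: +{b}
  FIRST(S)={b,c}  FIRST(A)={b}  FIRST(B)={a,b,c}
iter 3: — fixpoint
  FIRST(S)={b,c}  FIRST(A)={b}  FIRST(B)={a,b,c}

FIRST(A) = ["b"]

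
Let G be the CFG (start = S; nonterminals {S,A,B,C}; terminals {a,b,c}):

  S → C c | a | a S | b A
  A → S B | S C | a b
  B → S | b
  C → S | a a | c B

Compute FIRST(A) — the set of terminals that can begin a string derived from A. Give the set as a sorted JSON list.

FIRST iteration:
iter 1:
  A via A→a b: +{a}
  B via B→b: +{b}
  C via C→a a: +{a}
  C via C→c B: +{c}
  S via S→C c: +{a,c}
  S via S→b A: +{b}
  FIRST(S)={a,b,c}  FIRST(A)={a}  FIRST(B)={b}  FIRST(C)={a,c}
iter 2:
  A via A→S B: +{b,c}
  B via B→S: +{a,c}
  C via C→S: +{b}
  FIRST(S)={a,b,c}  FIRST(A)={a,b,c}  FIRST(B)={a,b,c}  FIRST(C)={a,b,c}
iter 3: (no change)
  FIRST(S)={a,b,c}  FIRST(A)={a,b,c}  FIRST(B)={a,b,c}  FIRST(C)={a,b,c}

FIRST(A) = ["a", "b", "c"]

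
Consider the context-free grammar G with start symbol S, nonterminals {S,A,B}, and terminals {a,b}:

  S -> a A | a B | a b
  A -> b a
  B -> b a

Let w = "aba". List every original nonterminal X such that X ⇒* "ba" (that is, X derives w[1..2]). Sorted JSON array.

CNF form of G:
  S -> T1 A | T1 B | T1 T0
  A -> T0 T1
  B -> T0 T1
  T0 -> b
  T1 -> a

CYK table (by increasing span), restricted to cells inside w[1..2]:
  T[1,1] 'b' = {T0}  orig:{}
  T[2,2] 'a' = {T1}  orig:{}
  T[1,2] 'ba' = {A,B}

Original NTs in T[1,2] deriving "ba": ["A", "B"]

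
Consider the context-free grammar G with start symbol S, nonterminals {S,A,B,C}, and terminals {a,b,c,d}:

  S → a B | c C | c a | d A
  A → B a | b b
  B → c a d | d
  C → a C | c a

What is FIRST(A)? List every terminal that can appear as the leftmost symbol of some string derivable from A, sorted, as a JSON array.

FIRST iteration:
[1]
  A via A→b b: +{b}
  B via B→c a d: +{c}
  B via B→d: +{d}
  C via C→a C: +{a}
  C via C→c a: +{c}
  S via S→a B: +{a}
  S via S→c C: +{c}
  S via S→d A: +{d}
  FIRST(S)={a,c,d}  FIRST(A)={b}  FIRST(B)={c,d}  FIRST(C)={a,c}
[2]
  A via A→B a: +{c,d}
  FIRST(S)={a,c,d}  FIRST(A)={b,c,d}  FIRST(B)={c,d}  FIRST(C)={a,c}
[3] (stable)
  FIRST(S)={a,c,d}  FIRST(A)={b,c,d}  FIRST(B)={c,d}  FIRST(C)={a,c}

FIRST(A) = ["b", "c", "d"]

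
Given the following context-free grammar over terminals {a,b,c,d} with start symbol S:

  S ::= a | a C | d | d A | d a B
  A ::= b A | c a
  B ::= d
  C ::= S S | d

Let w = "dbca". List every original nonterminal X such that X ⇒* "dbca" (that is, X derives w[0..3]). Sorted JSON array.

CNF form of G:
  S -> T2 C | T3 A | T3 X4 | a | d
  A -> T0 A | T1 T2
  B -> d
  C -> S S | d
  T0 -> b
  T1 -> c
  T2 -> a
  T3 -> d
  X4 -> T2 B

Fill CYK table bottom-up — only the sub-triangle for w[0..3]:
  cell(0,0) d: {B,C,S,T3}  orig:{B,C,S}
  cell(1,1) b: {T0}  orig:{}
  cell(2,2) c: {T1}  orig:{}
  cell(3,3) a: {S,T2}  orig:{S}
  cell(0,1) db: ∅
  cell(1,2) bc: ∅
  cell(2,3) ca: {A}
  cell(0,2) dbc: ∅
  cell(1,3) bca: {A}
  cell(0,3) dbca: {S}

Original NTs in T[0,3] deriving "dbca": ["S"]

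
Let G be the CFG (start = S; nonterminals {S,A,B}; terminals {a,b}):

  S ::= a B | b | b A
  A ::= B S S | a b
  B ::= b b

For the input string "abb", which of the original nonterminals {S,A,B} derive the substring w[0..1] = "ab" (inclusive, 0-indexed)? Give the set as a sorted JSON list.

CNF form of G:
  S -> T0 B | T1 A | b
  A -> B X2 | T0 T1
  B -> T1 T1
  T0 -> a
  T1 -> b
  X2 -> S S

CYK table (by increasing span) (cells [i..j] with 0 ≤ i ≤ j ≤ 1 only):
  [0..0]={T0}  "a"  orig:{}
  [1..1]={S,T1}  "b"  orig:{S}
  [0..1]={A}  "ab"

Original NTs in T[0,1] deriving "ab": ["A"]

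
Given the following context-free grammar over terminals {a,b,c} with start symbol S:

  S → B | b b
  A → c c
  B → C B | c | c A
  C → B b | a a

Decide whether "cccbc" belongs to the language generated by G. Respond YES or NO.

Convert to CNF:
  S -> C B | T0 A | T1 T1 | c
  A -> T0 T0
  B -> C B | T0 A | c
  C -> B T1 | T2 T2
  T0 -> c
  T1 -> b
  T2 -> a

CYK table (by increasing span):
  T[0,0] 'c' = {B,S,T0}  orig:{B,S}
  T[1,1] 'c' = {B,S,T0}  orig:{B,S}
  T[2,2] 'c' = {B,S,T0}  orig:{B,S}
  T[3,3] 'b' = {T1}  orig:{}
  T[4,4] 'c' = {B,S,T0}  orig:{B,S}
  T[0,1] 'cc' = {A}
  T[1,2] 'cc' = {A}
  T[2,3] 'cb' = {C}
  T[3,4] 'bc' = ∅
  T[0,2] 'ccc' = {B,S}
  T[1,3] 'ccb' = ∅
  T[2,4] 'cbc' = {B,S}
  T[0,3] 'cccb' = {C}
  T[1,4] 'ccbc' = ∅
  T[0,4] 'cccbc' = {B,S}

S ∈ T[0,4] ⇒ YES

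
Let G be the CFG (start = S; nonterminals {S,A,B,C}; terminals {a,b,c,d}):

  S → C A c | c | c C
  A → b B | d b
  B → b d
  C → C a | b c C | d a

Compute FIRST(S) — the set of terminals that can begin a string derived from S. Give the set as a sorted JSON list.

Compute FIRST by fixpoint:
round 1:
  A via A→b B: +{b}
  A via A→d b: +{d}
  B via B→b d: +{b}
  C via C→b c C: +{b}
  C via C→d a: +{d}
  S via S→C A c: +{b,d}
  S via S→c: +{c}
  FIRST(S)={b,c,d}  FIRST(A)={b,d}  FIRST(B)={b}  FIRST(C)={b,d}
round 2: (stable)
  FIRST(S)={b,c,d}  FIRST(A)={b,d}  FIRST(B)={b}  FIRST(C)={b,d}

FIRST(S) = ["b", "c", "d"]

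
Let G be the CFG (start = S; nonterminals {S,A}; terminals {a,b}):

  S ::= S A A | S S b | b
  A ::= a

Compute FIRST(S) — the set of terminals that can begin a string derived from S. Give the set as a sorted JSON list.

FIRST iteration:
round 1:
  A via A→a: +{a}
  S via S→b: +{b}
  FIRST(S)={b}  FIRST(A)={a}
round 2: (no change)
  FIRST(S)={b}  FIRST(A)={a}

FIRST(S) = ["b"]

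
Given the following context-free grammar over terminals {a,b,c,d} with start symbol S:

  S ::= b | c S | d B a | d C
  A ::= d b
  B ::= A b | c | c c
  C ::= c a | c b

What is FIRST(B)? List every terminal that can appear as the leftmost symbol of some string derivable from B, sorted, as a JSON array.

FIRST iteration:
iter 1:
  A via A→d b: +{d}
  B via B→A b: +{d}
  B via B→c: +{c}
  C via C→c a: +{c}
  S via S→b: +{b}
  S via S→c S: +{c}
  S via S→d B a: +{d}
  S: {b,c,d}  A: {d}  B: {c,d}  C: {c}
iter 2: done
  S: {b,c,d}  A: {d}  B: {c,d}  C: {c}

FIRST(B) = ["c", "d"]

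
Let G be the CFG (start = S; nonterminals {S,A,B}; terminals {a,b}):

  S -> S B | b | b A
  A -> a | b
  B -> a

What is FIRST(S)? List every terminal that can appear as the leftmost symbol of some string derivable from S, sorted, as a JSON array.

FIRST sets, iterate to fixpoint:
pass 1:
  A via A→a: +{a}
  A via A→b: +{b}
  B via B→a: +{a}
  S via S→b: +{b}
  FIRST(S)={b}  FIRST(A)={a,b}  FIRST(B)={a}
pass 2: (stable)
  FIRST(S)={b}  FIRST(A)={a,b}  FIRST(B)={a}

FIRST(S) = ["b"]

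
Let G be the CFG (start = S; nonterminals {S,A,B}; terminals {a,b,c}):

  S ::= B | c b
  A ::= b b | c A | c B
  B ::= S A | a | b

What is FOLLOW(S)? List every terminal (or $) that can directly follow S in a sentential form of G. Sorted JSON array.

FIRST iteration:
iter 1:
  A via A→b b: +{b}
  A via A→c A: +{c}
  B via B→a: +{a}
  B via B→b: +{b}
  S via S→B: +{a,b}
  S via S→c b: +{c}
  FIRST(S)={a,b,c}  FIRST(A)={b,c}  FIRST(B)={a,b}
iter 2:
  B via B→S A: +{c}
  FIRST(S)={a,b,c}  FIRST(A)={b,c}  FIRST(B)={a,b,c}
iter 3: (no change)
  FIRST(S)={a,b,c}  FIRST(A)={b,c}  FIRST(B)={a,b,c}

Compute FOLLOW by fixpoint:
initialize: $ ∈ FOLLOW(S)
round 1:
  B→S A: FOLLOW(S) ⊇ FIRST(A) = {b,c}; new: +{b,c}
  S→B: FOLLOW(B) ⊇ FOLLOW(S) ⊇ {$,b,c}; new: +{$,b,c}
  FOLLOW(S)={$,b,c}  FOLLOW(A)={}  FOLLOW(B)={$,b,c}
round 2:
  B→S A: FOLLOW(A) ⊇ FOLLOW(B) ⊇ {$,b,c}; new: +{$,b,c}
  FOLLOW(S)={$,b,c}  FOLLOW(A)={$,b,c}  FOLLOW(B)={$,b,c}
round 3: (stable)
  FOLLOW(S)={$,b,c}  FOLLOW(A)={$,b,c}  FOLLOW(B)={$,b,c}

FOLLOW(S) = ["$", "b", "c"]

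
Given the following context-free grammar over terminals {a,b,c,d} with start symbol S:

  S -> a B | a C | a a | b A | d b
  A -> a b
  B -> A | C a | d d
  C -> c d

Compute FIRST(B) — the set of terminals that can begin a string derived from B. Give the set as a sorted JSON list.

FIRST iteration:
iter 1:
  A via A→a b: +{a}
  B via B→A: +{a}
  B via B→d d: +{d}
  C via C→c d: +{c}
  S via S→a B: +{a}
  S via S→b A: +{b}
  S via S→d b: +{d}
  FIRST(S)={a,b,d}  FIRST(A)={a}  FIRST(B)={a,d}  FIRST(C)={c}
iter 2:
  B via B→C a: +{c}
  FIRST(S)={a,b,d}  FIRST(A)={a}  FIRST(B)={a,c,d}  FIRST(C)={c}
iter 3: done
  FIRST(S)={a,b,d}  FIRST(A)={a}  FIRST(B)={a,c,d}  FIRST(C)={c}

FIRST(B) = ["a", "c", "d"]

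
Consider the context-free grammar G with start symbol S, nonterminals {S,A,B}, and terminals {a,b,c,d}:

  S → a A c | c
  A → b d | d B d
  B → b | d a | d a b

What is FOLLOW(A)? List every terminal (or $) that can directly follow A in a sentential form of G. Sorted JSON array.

FIRST sets, iterate to fixpoint:
pass 1:
  A via A→b d: +{b}
  A via A→d B d: +{d}
  B via B→b: +{b}
  B via B→d a: +{d}
  S via S→a A c: +{a}
  S via S→c: +{c}
  FIRST[S]={a,c}  FIRST[A]={b,d}  FIRST[B]={b,d}
pass 2: done
  FIRST[S]={a,c}  FIRST[A]={b,d}  FIRST[B]={b,d}

FOLLOW iteration:
FOLLOW(S) := {$}
pass 1:
  A→d B d: FOLLOW(B) ⊇ FIRST(d) = {d}; new: +{d}
  S→a A c: FOLLOW(A) ⊇ FIRST(c) = {c}; new: +{c}
  S: {$}  A: {c}  B: {d}
pass 2: done
  S: {$}  A: {c}  B: {d}

FOLLOW(A) = ["c"]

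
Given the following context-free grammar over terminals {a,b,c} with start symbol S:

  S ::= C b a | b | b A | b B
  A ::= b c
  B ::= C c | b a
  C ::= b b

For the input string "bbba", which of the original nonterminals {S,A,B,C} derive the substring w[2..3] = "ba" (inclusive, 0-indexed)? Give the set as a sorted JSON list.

Convert to CNF:
  S -> C X3 | T0 A | T0 B | b
  A -> T0 T1
  B -> C T1 | T0 T2
  C -> T0 T0
  T0 -> b
  T1 -> c
  T2 -> a
  X3 -> T0 T2

Fill CYK table bottom-up, restricted to cells inside w[2..3]:
  [2..2]={S,T0}  "b"  orig:{S}
  [3..3]={T2}  "a"  orig:{}
  [2..3]={B,X3}  "ba"  orig:{B}

Original NTs in T[2,3] deriving "ba": ["B"]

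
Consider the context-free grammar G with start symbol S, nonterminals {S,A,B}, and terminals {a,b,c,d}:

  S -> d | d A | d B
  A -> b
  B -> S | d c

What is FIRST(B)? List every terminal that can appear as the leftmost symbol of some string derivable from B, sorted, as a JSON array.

FIRST sets, iterate to fixpoint:
iter 1:
  A via A→b: +{b}
  B via B→d c: +{d}
  S via S→d: +{d}
  FIRST(S)={d}  FIRST(A)={b}  FIRST(B)={d}
iter 2: done
  FIRST(S)={d}  FIRST(A)={b}  FIRST(B)={d}

FIRST(B) = ["d"]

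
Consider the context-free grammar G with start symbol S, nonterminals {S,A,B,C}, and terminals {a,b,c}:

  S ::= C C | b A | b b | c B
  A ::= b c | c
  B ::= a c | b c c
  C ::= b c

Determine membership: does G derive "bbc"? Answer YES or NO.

CNF form of G:
  S -> C C | T0 A | T0 T0 | T1 B
  A -> T0 T1 | c
  B -> T0 X3 | T2 T1
  C -> T0 T1
  T0 -> b
  T1 -> c
  T2 -> a
  X3 -> T1 T1

CYK table (by increasing span):
  T[0,0] 'b' = {T0}  orig:{}
  T[1,1] 'b' = {T0}  orig:{}
  T[2,2] 'c' = {A,T1}  orig:{A}
  T[0,1] 'bb' = {S}
  T[1,2] 'bc' = {A,C,S}
  T[0,2] 'bbc' = {S}

S ∈ T[0,2] ⇒ YES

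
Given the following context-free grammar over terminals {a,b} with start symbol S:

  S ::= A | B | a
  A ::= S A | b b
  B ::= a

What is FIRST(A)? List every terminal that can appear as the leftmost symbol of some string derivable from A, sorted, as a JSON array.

FIRST sets, iterate to fixpoint:
round 1:
  A via A→b b: +{b}
  B via B→a: +{a}
  S via S→A: +{b}
  S via S→B: +{a}
  FIRST[S]={a,b}  FIRST[A]={b}  FIRST[B]={a}
round 2:
  A via A→S A: +{a}
  FIRST[S]={a,b}  FIRST[A]={a,b}  FIRST[B]={a}
round 3: done
  FIRST[S]={a,b}  FIRST[A]={a,b}  FIRST[B]={a}

FIRST(A) = ["a", "b"]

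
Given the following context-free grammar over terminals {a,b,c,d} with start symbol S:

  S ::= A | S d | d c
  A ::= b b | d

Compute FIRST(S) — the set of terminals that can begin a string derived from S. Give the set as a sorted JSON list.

FIRST sets, iterate to fixpoint:
round 1:
  A via A→b b: +{b}
  A via A→d: +{d}
  S via S→A: +{b,d}
  FIRST(S)={b,d}  FIRST(A)={b,d}
round 2: (no change)
  FIRST(S)={b,d}  FIRST(A)={b,d}

FIRST(S) = ["b", "d"]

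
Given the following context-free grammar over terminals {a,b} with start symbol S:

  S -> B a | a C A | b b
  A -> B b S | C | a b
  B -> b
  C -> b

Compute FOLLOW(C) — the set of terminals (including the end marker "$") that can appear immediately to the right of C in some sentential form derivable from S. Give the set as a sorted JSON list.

FIRST iteration:
[1]
  A via A→a b: +{a}
  B via B→b: +{b}
  C via C→b: +{b}
  S via S→B a: +{b}
  S via S→a C A: +{a}
  FIRST[S]={a,b}  FIRST[A]={a}  FIRST[B]={b}  FIRST[C]={b}
[2]
  A via A→B b S: +{b}
  FIRST[S]={a,b}  FIRST[A]={a,b}  FIRST[B]={b}  FIRST[C]={b}
[3] (no change)
  FIRST[S]={a,b}  FIRST[A]={a,b}  FIRST[B]={b}  FIRST[C]={b}

FOLLOW iteration:
FOLLOW(S) := {$}
round 1:
  A→B b S: FOLLOW(B) ⊇ FIRST(b) = {b}; new: +{b}
  S→B a: FOLLOW(B) ⊇ FIRST(a) = {a}; new: +{a}
  S→a C A: FOLLOW(C) ⊇ FIRST(A) = {a,b}; new: +{a,b}
  S→a C A: FOLLOW(A) ⊇ FOLLOW(S) ⊇ {$}; new: +{$}
  FOLLOW(S)={$}  FOLLOW(A)={$}  FOLLOW(B)={a,b}  FOLLOW(C)={a,b}
round 2:
  A→C: FOLLOW(C) ⊇ FOLLOW(A) ⊇ {$}; new: +{$}
  FOLLOW(S)={$}  FOLLOW(A)={$}  FOLLOW(B)={a,b}  FOLLOW(C)={$,a,b}
round 3: done
  FOLLOW(S)={$}  FOLLOW(A)={$}  FOLLOW(B)={a,b}  FOLLOW(C)={$,a,b}

FOLLOW(C) = ["$", "a", "b"]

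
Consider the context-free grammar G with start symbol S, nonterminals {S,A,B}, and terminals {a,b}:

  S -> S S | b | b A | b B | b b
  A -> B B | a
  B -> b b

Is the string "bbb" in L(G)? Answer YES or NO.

Convert to CNF:
  S -> S S | T0 A | T0 B | T0 T0 | b
  A -> B B | a
  B -> T0 T0
  T0 -> b

CYK fill:
  cell(0,0) b: {S,T0}  orig:{S}
  cell(1,1) b: {S,T0}  orig:{S}
  cell(2,2) b: {S,T0}  orig:{S}
  cell(0,1) bb: {B,S}
  cell(1,2) bb: {B,S}
  cell(0,2) bbb: {S}

S ∈ T[0,2] ⇒ YES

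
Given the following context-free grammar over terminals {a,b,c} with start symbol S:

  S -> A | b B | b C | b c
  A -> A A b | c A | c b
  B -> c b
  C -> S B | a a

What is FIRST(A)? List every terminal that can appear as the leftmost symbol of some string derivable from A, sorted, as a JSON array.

FIRST sets, iterate to fixpoint:
round 1:
  A via A→c A: +{c}
  B via B→c b: +{c}
  C via C→a a: +{a}
  S via S→A: +{c}
  S via S→b B: +{b}
  S: {b,c}  A: {c}  B: {c}  C: {a}
round 2:
  C via C→S B: +{b,c}
  S: {b,c}  A: {c}  B: {c}  C: {a,b,c}
round 3: (stable)
  S: {b,c}  A: {c}  B: {c}  C: {a,b,c}

FIRST(A) = ["c"]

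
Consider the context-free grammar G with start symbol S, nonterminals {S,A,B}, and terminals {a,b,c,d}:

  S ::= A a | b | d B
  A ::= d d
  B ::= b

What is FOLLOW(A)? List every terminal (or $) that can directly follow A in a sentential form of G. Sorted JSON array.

FIRST iteration:
pass 1:
  A via A→d d: +{d}
  B via B→b: +{b}
  S via S→A a: +{d}
  S via S→b: +{b}
  FIRST(S)={b,d}  FIRST(A)={d}  FIRST(B)={b}
pass 2: done
  FIRST(S)={b,d}  FIRST(A)={d}  FIRST(B)={b}

FOLLOW sets:
initialize: $ ∈ FOLLOW(S)
[1]
  S→A a: FOLLOW(A) ⊇ FIRST(a) = {a}; new: +{a}
  S→d B: FOLLOW(B) ⊇ FOLLOW(S) ⊇ {$}; new: +{$}
  FOLLOW(S)={$}  FOLLOW(A)={a}  FOLLOW(B)={$}
[2] (stable)
  FOLLOW(S)={$}  FOLLOW(A)={a}  FOLLOW(B)={$}

FOLLOW(A) = ["a"]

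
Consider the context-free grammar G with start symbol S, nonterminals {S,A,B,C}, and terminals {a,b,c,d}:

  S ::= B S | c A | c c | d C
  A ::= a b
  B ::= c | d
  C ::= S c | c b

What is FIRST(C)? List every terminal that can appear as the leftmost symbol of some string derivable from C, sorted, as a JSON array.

FIRST sets, iterate to fixpoint:
pass 1:
  A via A→a b: +{a}
  B via B→c: +{c}
  B via B→d: +{d}
  C via C→c b: +{c}
  S via S→B S: +{c,d}
  S: {c,d}  A: {a}  B: {c,d}  C: {c}
pass 2:
  C via C→S c: +{d}
  S: {c,d}  A: {a}  B: {c,d}  C: {c,d}
pass 3: done
  S: {c,d}  A: {a}  B: {c,d}  C: {c,d}

FIRST(C) = ["c", "d"]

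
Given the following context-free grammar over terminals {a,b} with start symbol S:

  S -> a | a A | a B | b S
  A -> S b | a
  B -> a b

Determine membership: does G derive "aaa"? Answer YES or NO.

CNF form of G:
  S -> T0 S | T1 A | T1 B | a
  A -> S T0 | a
  B -> T1 T0
  T0 -> b
  T1 -> a

CYK fill:
  cell(0,0) a: {A,S,T1}  orig:{A,S}
  cell(1,1) a: {A,S,T1}  orig:{A,S}
  cell(2,2) a: {A,S,T1}  orig:{A,S}
  cell(0,1) aa: {S}
  cell(1,2) aa: {S}
  cell(0,2) aaa: ∅

S ∉ T[0,2] ⇒ NO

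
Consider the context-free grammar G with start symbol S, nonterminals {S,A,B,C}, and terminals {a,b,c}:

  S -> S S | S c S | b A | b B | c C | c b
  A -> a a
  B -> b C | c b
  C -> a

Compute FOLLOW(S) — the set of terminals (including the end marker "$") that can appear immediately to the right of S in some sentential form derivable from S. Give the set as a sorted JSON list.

FIRST iteration:
[1]
  A via A→a a: +{a}
  B via B→b C: +{b}
  B via B→c b: +{c}
  C via C→a: +{a}
  S via S→b A: +{b}
  S via S→c C: +{c}
  S: {b,c}  A: {a}  B: {b,c}  C: {a}
[2] done
  S: {b,c}  A: {a}  B: {b,c}  C: {a}

Compute FOLLOW by fixpoint:
FOLLOW(S) := {$}
pass 1:
  S→S S: FOLLOW(S) ⊇ FIRST(S) = {b,c}; new: +{b,c}
  S→b A: FOLLOW(A) ⊇ FOLLOW(S) ⊇ {$,b,c}; new: +{$,b,c}
  S→b B: FOLLOW(B) ⊇ FOLLOW(S) ⊇ {$,b,c}; new: +{$,b,c}
  S→c C: FOLLOW(C) ⊇ FOLLOW(S) ⊇ {$,b,c}; new: +{$,b,c}
  S: {$,b,c}  A: {$,b,c}  B: {$,b,c}  C: {$,b,c}
pass 2: (no change)
  S: {$,b,c}  A: {$,b,c}  B: {$,b,c}  C: {$,b,c}

FOLLOW(S) = ["$", "b", "c"]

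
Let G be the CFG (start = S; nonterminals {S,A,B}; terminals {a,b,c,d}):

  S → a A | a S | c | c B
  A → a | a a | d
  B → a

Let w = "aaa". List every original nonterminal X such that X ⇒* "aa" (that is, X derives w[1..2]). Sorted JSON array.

Convert to CNF:
  S -> T0 A | T0 S | T1 B | c
  A -> T0 T0 | a | d
  B -> a
  T0 -> a
  T1 -> c

CYK table (by increasing span), restricted to cells inside w[1..2]:
  cell(1,1) a: {A,B,T0}  orig:{A,B}
  cell(2,2) a: {A,B,T0}  orig:{A,B}
  cell(1,2) aa: {A,S}

Original NTs in T[1,2] deriving "aa": ["A", "S"]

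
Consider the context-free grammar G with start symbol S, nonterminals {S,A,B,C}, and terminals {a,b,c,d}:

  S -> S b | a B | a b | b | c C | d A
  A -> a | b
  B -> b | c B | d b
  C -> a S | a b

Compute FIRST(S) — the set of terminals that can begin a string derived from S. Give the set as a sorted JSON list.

FIRST sets, iterate to fixpoint:
[1]
  A via A→a: +{a}
  A via A→b: +{b}
  B via B→b: +{b}
  B via B→c B: +{c}
  B via B→d b: +{d}
  C via C→a S: +{a}
  S via S→a B: +{a}
  S via S→b: +{b}
  S via S→c C: +{c}
  S via S→d A: +{d}
  FIRST[S]={a,b,c,d}  FIRST[A]={a,b}  FIRST[B]={b,c,d}  FIRST[C]={a}
[2] (no change)
  FIRST[S]={a,b,c,d}  FIRST[A]={a,b}  FIRST[B]={b,c,d}  FIRST[C]={a}

FIRST(S) = ["a", "b", "c", "d"]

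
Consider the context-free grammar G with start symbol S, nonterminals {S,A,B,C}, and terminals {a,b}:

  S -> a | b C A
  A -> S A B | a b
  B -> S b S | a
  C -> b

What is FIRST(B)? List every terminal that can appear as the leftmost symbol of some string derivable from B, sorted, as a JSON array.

FIRST iteration:
pass 1:
  A via A→a b: +{a}
  B via B→a: +{a}
  C via C→b: +{b}
  S via S→a: +{a}
  S via S→b C A: +{b}
  S: {a,b}  A: {a}  B: {a}  C: {b}
pass 2:
  A via A→S A B: +{b}
  B via B→S b S: +{b}
  S: {a,b}  A: {a,b}  B: {a,b}  C: {b}
pass 3: (no change)
  S: {a,b}  A: {a,b}  B: {a,b}  C: {b}

FIRST(B) = ["a", "b"]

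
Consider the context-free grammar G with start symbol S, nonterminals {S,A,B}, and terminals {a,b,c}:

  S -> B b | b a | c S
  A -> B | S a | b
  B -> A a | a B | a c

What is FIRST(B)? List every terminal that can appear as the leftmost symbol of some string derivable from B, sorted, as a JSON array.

FIRST iteration:
pass 1:
  A via A→b: +{b}
  B via B→A a: +{b}
  B via B→a B: +{a}
  S via S→B b: +{a,b}
  S via S→c S: +{c}
  FIRST[S]={a,b,c}  FIRST[A]={b}  FIRST[B]={a,b}
pass 2:
  A via A→B: +{a}
  A via A→S a: +{c}
  B via B→A a: +{c}
  FIRST[S]={a,b,c}  FIRST[A]={a,b,c}  FIRST[B]={a,b,c}
pass 3: (stable)
  FIRST[S]={a,b,c}  FIRST[A]={a,b,c}  FIRST[B]={a,b,c}

FIRST(B) = ["a", "b", "c"]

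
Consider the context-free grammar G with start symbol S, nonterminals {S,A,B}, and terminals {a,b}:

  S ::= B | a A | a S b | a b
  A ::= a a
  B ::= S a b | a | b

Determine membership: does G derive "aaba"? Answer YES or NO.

CNF form of G:
  S -> S X3 | T0 A | T0 T1 | T0 X4 | a | b
  A -> T0 T0
  B -> S X2 | a | b
  T0 -> a
  T1 -> b
  X2 -> T0 T1
  X3 -> T0 T1
  X4 -> S T1

Fill CYK table bottom-up:
  [0..0]={B,S,T0}  "a"  orig:{B,S}
  [1..1]={B,S,T0}  "a"  orig:{B,S}
  [2..2]={B,S,T1}  "b"  orig:{B,S}
  [3..3]={B,S,T0}  "a"  orig:{B,S}
  [0..1]={A}  "aa"
  [1..2]={S,X2,X3,X4}  "ab"  orig:{S}
  [2..3]=∅  "ba"
  [0..2]={B,S}  "aab"
  [1..3]=∅  "aba"
  [0..3]=∅  "aaba"

S ∉ T[0,3] ⇒ NO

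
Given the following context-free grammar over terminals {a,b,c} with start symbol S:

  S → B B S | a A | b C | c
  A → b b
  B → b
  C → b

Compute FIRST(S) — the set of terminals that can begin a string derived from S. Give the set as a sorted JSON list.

Compute FIRST by fixpoint:
round 1:
  A via A→b b: +{b}
  B via B→b: +{b}
  C via C→b: +{b}
  S via S→B B S: +{b}
  S via S→a A: +{a}
  S via S→c: +{c}
  FIRST[S]={a,b,c}  FIRST[A]={b}  FIRST[B]={b}  FIRST[C]={b}
round 2: — fixpoint
  FIRST[S]={a,b,c}  FIRST[A]={b}  FIRST[B]={b}  FIRST[C]={b}

FIRST(S) = ["a", "b", "c"]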